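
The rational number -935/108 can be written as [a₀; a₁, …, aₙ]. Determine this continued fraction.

⌊-935/108⌋ = -9, remainder 37
⌊108/37⌋ = 2, remainder 34
⌊37/34⌋ = 1, remainder 3
⌊34/3⌋ = 11, remainder 1
⌊3/1⌋ = 3, remainder 0

[-9; 2, 1, 11, 3]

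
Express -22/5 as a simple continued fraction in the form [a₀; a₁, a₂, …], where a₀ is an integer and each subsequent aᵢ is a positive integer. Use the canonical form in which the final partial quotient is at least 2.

⌊-22/5⌋ = -5, remainder 3
⌊5/3⌋ = 1, remainder 2
⌊3/2⌋ = 1, remainder 1
⌊2/1⌋ = 2, remainder 0

[-5; 1, 1, 2]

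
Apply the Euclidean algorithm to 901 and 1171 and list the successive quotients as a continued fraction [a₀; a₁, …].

⌊901/1171⌋ = 0, remainder 901
⌊1171/901⌋ = 1, remainder 270
⌊901/270⌋ = 3, remainder 91
⌊270/91⌋ = 2, remainder 88
⌊91/88⌋ = 1, remainder 3
⌊88/3⌋ = 29, remainder 1
⌊3/1⌋ = 3, remainder 0

[0; 1, 3, 2, 1, 29, 3]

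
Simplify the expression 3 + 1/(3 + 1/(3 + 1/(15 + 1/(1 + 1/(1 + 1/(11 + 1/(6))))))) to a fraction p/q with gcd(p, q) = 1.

73109/22150

Start with 6.
11 + 1/(6/1) = 11 + 1/6 = 67/6
1 + 1/(67/6) = 1 + 6/67 = 73/67
1 + 1/(73/67) = 1 + 67/73 = 140/73
15 + 1/(140/73) = 15 + 73/140 = 2173/140
3 + 1/(2173/140) = 3 + 140/2173 = 6659/2173
3 + 1/(6659/2173) = 3 + 2173/6659 = 22150/6659
3 + 1/(22150/6659) = 3 + 6659/22150 = 73109/22150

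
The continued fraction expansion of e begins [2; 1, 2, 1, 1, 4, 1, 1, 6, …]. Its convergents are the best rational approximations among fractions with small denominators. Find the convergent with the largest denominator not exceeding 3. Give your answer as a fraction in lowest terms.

8/3

List convergents until the denominator exceeds the bound:
a_0 = 2: 2/1  (≤ bound)
a_1 = 1: 3/1  (≤ bound)
a_2 = 2: 8/3  (≤ bound)
a_3 = 1: 11/4  (> 3, stop)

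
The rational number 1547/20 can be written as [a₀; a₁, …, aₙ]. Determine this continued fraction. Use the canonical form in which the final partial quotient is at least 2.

Run the Euclidean algorithm, recording each quotient:
1547 ÷ 20 → quotient 77, remainder 7
20 ÷ 7 → quotient 2, remainder 6
7 ÷ 6 → quotient 1, remainder 1
6 ÷ 1 → quotient 6, remainder 0

[77; 2, 1, 6]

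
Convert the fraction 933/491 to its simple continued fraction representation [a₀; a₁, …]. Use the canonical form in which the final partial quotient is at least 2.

Run the Euclidean algorithm, recording each quotient:
⌊933/491⌋ = 1, remainder 442
⌊491/442⌋ = 1, remainder 49
⌊442/49⌋ = 9, remainder 1
⌊49/1⌋ = 49, remainder 0

[1; 1, 9, 49]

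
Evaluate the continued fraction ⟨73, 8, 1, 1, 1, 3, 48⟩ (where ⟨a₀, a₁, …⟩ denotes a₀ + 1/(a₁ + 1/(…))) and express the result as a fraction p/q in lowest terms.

Start with 48.
3 + 1/(48/1) = 3 + 1/48 = 145/48
1 + 1/(145/48) = 1 + 48/145 = 193/145
1 + 1/(193/145) = 1 + 145/193 = 338/193
1 + 1/(338/193) = 1 + 193/338 = 531/338
8 + 1/(531/338) = 8 + 338/531 = 4586/531
73 + 1/(4586/531) = 73 + 531/4586 = 335309/4586

335309/4586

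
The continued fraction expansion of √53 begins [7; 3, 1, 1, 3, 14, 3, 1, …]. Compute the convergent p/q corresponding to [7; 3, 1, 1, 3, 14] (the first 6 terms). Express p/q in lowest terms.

2599/357

Start with 14.
3 + 1/(14/1) = 3 + 1/14 = 43/14
1 + 1/(43/14) = 1 + 14/43 = 57/43
1 + 1/(57/43) = 1 + 43/57 = 100/57
3 + 1/(100/57) = 3 + 57/100 = 357/100
7 + 1/(357/100) = 7 + 100/357 = 2599/357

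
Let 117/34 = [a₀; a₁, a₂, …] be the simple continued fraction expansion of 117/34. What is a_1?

Run the Euclidean algorithm, recording each quotient:
117 ÷ 34 → quotient 3, remainder 15
34 ÷ 15 → quotient 2, remainder 4

2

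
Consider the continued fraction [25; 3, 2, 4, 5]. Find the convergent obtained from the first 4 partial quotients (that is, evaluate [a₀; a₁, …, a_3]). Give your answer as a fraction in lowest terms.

a_0 = 25: 25/1
a_1 = 3: 76/3
a_2 = 2: 177/7
a_3 = 4: 784/31

784/31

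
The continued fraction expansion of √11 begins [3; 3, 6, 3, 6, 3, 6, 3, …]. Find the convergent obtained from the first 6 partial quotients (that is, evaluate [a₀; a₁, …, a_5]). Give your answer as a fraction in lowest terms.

3970/1197

Starting at the tail and folding back:
Start with 3.
6 + 1/(3/1) = 6 + 1/3 = 19/3
3 + 1/(19/3) = 3 + 3/19 = 60/19
6 + 1/(60/19) = 6 + 19/60 = 379/60
3 + 1/(379/60) = 3 + 60/379 = 1197/379
3 + 1/(1197/379) = 3 + 379/1197 = 3970/1197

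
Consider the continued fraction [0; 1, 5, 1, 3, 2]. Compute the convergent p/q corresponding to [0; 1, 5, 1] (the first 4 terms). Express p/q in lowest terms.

6/7

Collapse the nested fraction from the inside out:
Start with 1.
5 + 1/(1/1) = 5 + 1/1 = 6/1
1 + 1/(6/1) = 1 + 1/6 = 7/6
0 + 1/(7/6) = 0 + 6/7 = 6/7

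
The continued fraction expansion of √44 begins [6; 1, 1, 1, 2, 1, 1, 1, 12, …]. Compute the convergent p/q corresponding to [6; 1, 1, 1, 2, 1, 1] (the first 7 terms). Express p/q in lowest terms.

Start with 1.
1 + 1/(1/1) = 1 + 1/1 = 2/1
2 + 1/(2/1) = 2 + 1/2 = 5/2
1 + 1/(5/2) = 1 + 2/5 = 7/5
1 + 1/(7/5) = 1 + 5/7 = 12/7
1 + 1/(12/7) = 1 + 7/12 = 19/12
6 + 1/(19/12) = 6 + 12/19 = 126/19

126/19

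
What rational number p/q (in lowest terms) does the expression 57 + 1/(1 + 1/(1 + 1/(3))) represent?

403/7

a_0 = 57: 57/1
a_1 = 1: 58/1
a_2 = 1: 115/2
a_3 = 3: 403/7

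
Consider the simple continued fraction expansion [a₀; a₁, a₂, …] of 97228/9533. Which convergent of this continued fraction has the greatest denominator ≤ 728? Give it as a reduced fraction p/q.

List convergents until the denominator exceeds the bound:
a_0 = 10: 10/1  (≤ bound)
a_1 = 5: 51/5  (≤ bound)
a_2 = 44: 2254/221  (≤ bound)
a_3 = 7: 15829/1552  (> 728, stop)

2254/221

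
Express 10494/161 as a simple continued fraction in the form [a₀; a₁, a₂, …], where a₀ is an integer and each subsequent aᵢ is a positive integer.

[65; 5, 1, 1, 4, 3]

⌊10494/161⌋ = 65, remainder 29
⌊161/29⌋ = 5, remainder 16
⌊29/16⌋ = 1, remainder 13
⌊16/13⌋ = 1, remainder 3
⌊13/3⌋ = 4, remainder 1
⌊3/1⌋ = 3, remainder 0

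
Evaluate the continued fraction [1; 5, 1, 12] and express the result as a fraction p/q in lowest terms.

Compute successive convergents:
a_0 = 1: 1/1
a_1 = 5: 6/5
a_2 = 1: 7/6
a_3 = 12: 90/77

90/77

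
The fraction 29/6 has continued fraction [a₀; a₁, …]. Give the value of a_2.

5

Repeatedly divide and take the remainder:
⌊29/6⌋ = 4, remainder 5
⌊6/5⌋ = 1, remainder 1
⌊5/1⌋ = 5, remainder 0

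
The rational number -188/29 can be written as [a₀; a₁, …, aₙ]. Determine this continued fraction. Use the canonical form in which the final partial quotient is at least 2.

Apply division with remainder until the remainder is 0:
⌊-188/29⌋ = -7, remainder 15
⌊29/15⌋ = 1, remainder 14
⌊15/14⌋ = 1, remainder 1
⌊14/1⌋ = 14, remainder 0

[-7; 1, 1, 14]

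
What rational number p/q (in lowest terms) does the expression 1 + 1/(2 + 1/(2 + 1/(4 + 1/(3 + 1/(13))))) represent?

1331/945

Start with 13.
3 + 1/(13/1) = 3 + 1/13 = 40/13
4 + 1/(40/13) = 4 + 13/40 = 173/40
2 + 1/(173/40) = 2 + 40/173 = 386/173
2 + 1/(386/173) = 2 + 173/386 = 945/386
1 + 1/(945/386) = 1 + 386/945 = 1331/945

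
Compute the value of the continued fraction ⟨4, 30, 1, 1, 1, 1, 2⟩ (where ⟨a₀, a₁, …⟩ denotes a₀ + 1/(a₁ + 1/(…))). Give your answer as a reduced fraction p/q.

a_0 = 4: 4/1
a_1 = 30: 121/30
a_2 = 1: 125/31
a_3 = 1: 246/61
a_4 = 1: 371/92
a_5 = 1: 617/153
a_6 = 2: 1605/398

1605/398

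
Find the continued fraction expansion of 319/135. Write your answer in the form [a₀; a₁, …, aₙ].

Repeatedly divide and take the remainder:
⌊319/135⌋ = 2, remainder 49
⌊135/49⌋ = 2, remainder 37
⌊49/37⌋ = 1, remainder 12
⌊37/12⌋ = 3, remainder 1
⌊12/1⌋ = 12, remainder 0

[2; 2, 1, 3, 12]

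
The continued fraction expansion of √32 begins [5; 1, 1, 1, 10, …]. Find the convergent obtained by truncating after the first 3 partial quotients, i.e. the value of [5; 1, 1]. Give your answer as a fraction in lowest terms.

11/2

a_0 = 5: 5/1
a_1 = 1: 6/1
a_2 = 1: 11/2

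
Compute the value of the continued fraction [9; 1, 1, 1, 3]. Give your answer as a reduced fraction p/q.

106/11

Build up convergents one term at a time:
a_0 = 9: 9/1
a_1 = 1: 10/1
a_2 = 1: 19/2
a_3 = 1: 29/3
a_4 = 3: 106/11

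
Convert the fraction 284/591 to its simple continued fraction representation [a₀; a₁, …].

Run the Euclidean algorithm, recording each quotient:
⌊284/591⌋ = 0, remainder 284
⌊591/284⌋ = 2, remainder 23
⌊284/23⌋ = 12, remainder 8
⌊23/8⌋ = 2, remainder 7
⌊8/7⌋ = 1, remainder 1
⌊7/1⌋ = 7, remainder 0

[0; 2, 12, 2, 1, 7]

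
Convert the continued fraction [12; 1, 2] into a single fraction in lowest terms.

38/3

Start with 2.
1 + 1/(2/1) = 1 + 1/2 = 3/2
12 + 1/(3/2) = 12 + 2/3 = 38/3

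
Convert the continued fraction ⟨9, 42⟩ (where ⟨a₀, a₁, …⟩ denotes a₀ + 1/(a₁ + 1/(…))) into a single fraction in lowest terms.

379/42

Start with 42.
9 + 1/(42/1) = 9 + 1/42 = 379/42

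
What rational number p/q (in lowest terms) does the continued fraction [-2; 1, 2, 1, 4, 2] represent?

a_0 = -2: -2/1
a_1 = 1: -1/1
a_2 = 2: -4/3
a_3 = 1: -5/4
a_4 = 4: -24/19
a_5 = 2: -53/42

-53/42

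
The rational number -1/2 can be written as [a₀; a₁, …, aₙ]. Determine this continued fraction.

[-1; 2]

-1 = -1·2 + 1, so a_0 = -1
2 = 2·1 + 0, so a_1 = 2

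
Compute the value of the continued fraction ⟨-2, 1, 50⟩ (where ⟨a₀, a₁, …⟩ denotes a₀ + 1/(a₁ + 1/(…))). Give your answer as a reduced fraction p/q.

-52/51

Use the convergent recurrence hₖ = aₖ·hₖ₋₁ + hₖ₋₂ (and likewise for the denominators kₖ):
a_0 = -2: -2/1
a_1 = 1: -1/1
a_2 = 50: -52/51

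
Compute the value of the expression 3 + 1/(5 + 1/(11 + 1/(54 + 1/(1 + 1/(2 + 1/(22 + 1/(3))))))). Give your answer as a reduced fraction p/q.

1999651/625588

Build up convergents one term at a time:
a_0 = 3: 3/1
a_1 = 5: 16/5
a_2 = 11: 179/56
a_3 = 54: 9682/3029
a_4 = 1: 9861/3085
a_5 = 2: 29404/9199
a_6 = 22: 656749/205463
a_7 = 3: 1999651/625588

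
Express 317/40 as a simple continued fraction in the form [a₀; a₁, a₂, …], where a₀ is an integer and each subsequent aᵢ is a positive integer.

317 ÷ 40 → quotient 7, remainder 37
40 ÷ 37 → quotient 1, remainder 3
37 ÷ 3 → quotient 12, remainder 1
3 ÷ 1 → quotient 3, remainder 0

[7; 1, 12, 3]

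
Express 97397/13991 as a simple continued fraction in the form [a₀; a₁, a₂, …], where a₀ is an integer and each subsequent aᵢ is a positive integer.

[6; 1, 24, 1, 10, 49]

97397 = 6·13991 + 13451, so a_0 = 6
13991 = 1·13451 + 540, so a_1 = 1
13451 = 24·540 + 491, so a_2 = 24
540 = 1·491 + 49, so a_3 = 1
491 = 10·49 + 1, so a_4 = 10
49 = 49·1 + 0, so a_5 = 49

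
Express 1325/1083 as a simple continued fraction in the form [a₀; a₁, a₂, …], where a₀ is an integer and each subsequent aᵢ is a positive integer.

[1; 4, 2, 9, 1, 1, 2, 2]

1325 = 1·1083 + 242, so a_0 = 1
1083 = 4·242 + 115, so a_1 = 4
242 = 2·115 + 12, so a_2 = 2
115 = 9·12 + 7, so a_3 = 9
12 = 1·7 + 5, so a_4 = 1
7 = 1·5 + 2, so a_5 = 1
5 = 2·2 + 1, so a_6 = 2
2 = 2·1 + 0, so a_7 = 2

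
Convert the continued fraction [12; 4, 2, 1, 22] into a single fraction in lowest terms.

a_0 = 12: 12/1
a_1 = 4: 49/4
a_2 = 2: 110/9
a_3 = 1: 159/13
a_4 = 22: 3608/295

3608/295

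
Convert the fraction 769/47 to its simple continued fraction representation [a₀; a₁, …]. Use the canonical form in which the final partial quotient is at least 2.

769 = 16·47 + 17, so a_0 = 16
47 = 2·17 + 13, so a_1 = 2
17 = 1·13 + 4, so a_2 = 1
13 = 3·4 + 1, so a_3 = 3
4 = 4·1 + 0, so a_4 = 4

[16; 2, 1, 3, 4]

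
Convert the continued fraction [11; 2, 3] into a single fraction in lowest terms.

80/7

Starting at the tail and folding back:
Start with 3.
2 + 1/(3/1) = 2 + 1/3 = 7/3
11 + 1/(7/3) = 11 + 3/7 = 80/7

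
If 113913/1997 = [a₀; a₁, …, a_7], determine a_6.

113913 ÷ 1997 → quotient 57, remainder 84
1997 ÷ 84 → quotient 23, remainder 65
84 ÷ 65 → quotient 1, remainder 19
65 ÷ 19 → quotient 3, remainder 8
19 ÷ 8 → quotient 2, remainder 3
8 ÷ 3 → quotient 2, remainder 2
3 ÷ 2 → quotient 1, remainder 1

1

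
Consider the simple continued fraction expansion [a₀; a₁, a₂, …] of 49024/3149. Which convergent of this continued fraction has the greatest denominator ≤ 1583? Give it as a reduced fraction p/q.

5371/345

a_0 = 15: 15/1  (≤ bound)
a_1 = 1: 16/1  (≤ bound)
a_2 = 1: 31/2  (≤ bound)
a_3 = 3: 109/7  (≤ bound)
a_4 = 5: 576/37  (≤ bound)
a_5 = 1: 685/44  (≤ bound)
a_6 = 7: 5371/345  (≤ bound)
a_7 = 9: 49024/3149  (> 1583, stop)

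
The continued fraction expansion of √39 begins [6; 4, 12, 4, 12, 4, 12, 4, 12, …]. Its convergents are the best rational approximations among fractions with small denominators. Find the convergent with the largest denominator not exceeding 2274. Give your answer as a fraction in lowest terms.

1249/200

a_0 = 6: 6/1  (≤ bound)
a_1 = 4: 25/4  (≤ bound)
a_2 = 12: 306/49  (≤ bound)
a_3 = 4: 1249/200  (≤ bound)
a_4 = 12: 15294/2449  (> 2274, stop)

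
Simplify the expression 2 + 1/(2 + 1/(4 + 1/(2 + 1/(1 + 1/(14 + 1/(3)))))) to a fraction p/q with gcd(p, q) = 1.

3200/1307

Use the convergent recurrence hₖ = aₖ·hₖ₋₁ + hₖ₋₂ (and likewise for the denominators kₖ):
a_0 = 2: 2/1
a_1 = 2: 5/2
a_2 = 4: 22/9
a_3 = 2: 49/20
a_4 = 1: 71/29
a_5 = 14: 1043/426
a_6 = 3: 3200/1307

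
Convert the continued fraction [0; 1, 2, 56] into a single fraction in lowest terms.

a_0 = 0: 0/1
a_1 = 1: 1/1
a_2 = 2: 2/3
a_3 = 56: 113/169

113/169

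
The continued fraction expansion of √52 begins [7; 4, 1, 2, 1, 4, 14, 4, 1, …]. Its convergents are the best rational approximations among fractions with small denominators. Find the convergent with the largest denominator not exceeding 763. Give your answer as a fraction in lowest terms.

List convergents until the denominator exceeds the bound:
a_0 = 7: 7/1  (≤ bound)
a_1 = 4: 29/4  (≤ bound)
a_2 = 1: 36/5  (≤ bound)
a_3 = 2: 101/14  (≤ bound)
a_4 = 1: 137/19  (≤ bound)
a_5 = 4: 649/90  (≤ bound)
a_6 = 14: 9223/1279  (> 763, stop)

649/90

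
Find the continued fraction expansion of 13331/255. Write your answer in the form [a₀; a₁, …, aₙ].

Run the Euclidean algorithm, recording each quotient:
13331 ÷ 255 → quotient 52, remainder 71
255 ÷ 71 → quotient 3, remainder 42
71 ÷ 42 → quotient 1, remainder 29
42 ÷ 29 → quotient 1, remainder 13
29 ÷ 13 → quotient 2, remainder 3
13 ÷ 3 → quotient 4, remainder 1
3 ÷ 1 → quotient 3, remainder 0

[52; 3, 1, 1, 2, 4, 3]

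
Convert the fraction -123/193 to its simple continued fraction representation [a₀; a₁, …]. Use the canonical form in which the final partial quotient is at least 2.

-123 = -1·193 + 70, so a_0 = -1
193 = 2·70 + 53, so a_1 = 2
70 = 1·53 + 17, so a_2 = 1
53 = 3·17 + 2, so a_3 = 3
17 = 8·2 + 1, so a_4 = 8
2 = 2·1 + 0, so a_5 = 2

[-1; 2, 1, 3, 8, 2]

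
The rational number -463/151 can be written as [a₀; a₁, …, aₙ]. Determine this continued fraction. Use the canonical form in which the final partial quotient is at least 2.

[-4; 1, 14, 10]

Repeatedly divide and take the remainder:
-463 ÷ 151 → quotient -4, remainder 141
151 ÷ 141 → quotient 1, remainder 10
141 ÷ 10 → quotient 14, remainder 1
10 ÷ 1 → quotient 10, remainder 0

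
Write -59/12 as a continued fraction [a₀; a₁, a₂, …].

⌊-59/12⌋ = -5, remainder 1
⌊12/1⌋ = 12, remainder 0

[-5; 12]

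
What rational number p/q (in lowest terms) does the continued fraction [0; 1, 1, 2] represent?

3/5

Compute successive convergents:
a_0 = 0: 0/1
a_1 = 1: 1/1
a_2 = 1: 1/2
a_3 = 2: 3/5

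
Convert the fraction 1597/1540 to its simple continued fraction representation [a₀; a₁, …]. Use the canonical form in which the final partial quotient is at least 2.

Repeatedly divide and take the remainder:
⌊1597/1540⌋ = 1, remainder 57
⌊1540/57⌋ = 27, remainder 1
⌊57/1⌋ = 57, remainder 0

[1; 27, 57]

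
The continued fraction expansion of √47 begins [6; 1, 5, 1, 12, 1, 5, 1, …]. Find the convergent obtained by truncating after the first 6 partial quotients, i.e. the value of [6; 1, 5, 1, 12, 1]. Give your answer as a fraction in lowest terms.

Start with 1.
12 + 1/(1/1) = 12 + 1/1 = 13/1
1 + 1/(13/1) = 1 + 1/13 = 14/13
5 + 1/(14/13) = 5 + 13/14 = 83/14
1 + 1/(83/14) = 1 + 14/83 = 97/83
6 + 1/(97/83) = 6 + 83/97 = 665/97

665/97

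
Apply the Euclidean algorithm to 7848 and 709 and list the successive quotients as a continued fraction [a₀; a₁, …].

7848 ÷ 709 → quotient 11, remainder 49
709 ÷ 49 → quotient 14, remainder 23
49 ÷ 23 → quotient 2, remainder 3
23 ÷ 3 → quotient 7, remainder 2
3 ÷ 2 → quotient 1, remainder 1
2 ÷ 1 → quotient 2, remainder 0

[11; 14, 2, 7, 1, 2]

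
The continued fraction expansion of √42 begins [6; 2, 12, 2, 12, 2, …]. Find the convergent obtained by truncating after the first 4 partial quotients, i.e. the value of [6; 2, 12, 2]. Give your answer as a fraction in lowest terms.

337/52

Start with 2.
12 + 1/(2/1) = 12 + 1/2 = 25/2
2 + 1/(25/2) = 2 + 2/25 = 52/25
6 + 1/(52/25) = 6 + 25/52 = 337/52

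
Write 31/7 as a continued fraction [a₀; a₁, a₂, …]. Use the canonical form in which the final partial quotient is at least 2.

31 ÷ 7 → quotient 4, remainder 3
7 ÷ 3 → quotient 2, remainder 1
3 ÷ 1 → quotient 3, remainder 0

[4; 2, 3]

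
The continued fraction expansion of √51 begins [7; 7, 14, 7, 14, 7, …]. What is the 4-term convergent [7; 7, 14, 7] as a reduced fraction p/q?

Collapse the nested fraction from the inside out:
Start with 7.
14 + 1/(7/1) = 14 + 1/7 = 99/7
7 + 1/(99/7) = 7 + 7/99 = 700/99
7 + 1/(700/99) = 7 + 99/700 = 4999/700

4999/700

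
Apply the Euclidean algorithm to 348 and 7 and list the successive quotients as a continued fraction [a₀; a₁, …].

[49; 1, 2, 2]

348 ÷ 7 → quotient 49, remainder 5
7 ÷ 5 → quotient 1, remainder 2
5 ÷ 2 → quotient 2, remainder 1
2 ÷ 1 → quotient 2, remainder 0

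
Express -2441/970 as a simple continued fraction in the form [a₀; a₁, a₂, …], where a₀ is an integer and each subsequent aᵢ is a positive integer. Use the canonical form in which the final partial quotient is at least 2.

Run the Euclidean algorithm, recording each quotient:
-2441 ÷ 970 → quotient -3, remainder 469
970 ÷ 469 → quotient 2, remainder 32
469 ÷ 32 → quotient 14, remainder 21
32 ÷ 21 → quotient 1, remainder 11
21 ÷ 11 → quotient 1, remainder 10
11 ÷ 10 → quotient 1, remainder 1
10 ÷ 1 → quotient 10, remainder 0

[-3; 2, 14, 1, 1, 1, 10]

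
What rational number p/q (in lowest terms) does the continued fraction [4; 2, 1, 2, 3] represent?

Start with 3.
2 + 1/(3/1) = 2 + 1/3 = 7/3
1 + 1/(7/3) = 1 + 3/7 = 10/7
2 + 1/(10/7) = 2 + 7/10 = 27/10
4 + 1/(27/10) = 4 + 10/27 = 118/27

118/27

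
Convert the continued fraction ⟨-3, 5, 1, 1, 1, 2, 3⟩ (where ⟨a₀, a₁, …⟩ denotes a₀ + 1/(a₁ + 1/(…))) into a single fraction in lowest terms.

Start with 3.
2 + 1/(3/1) = 2 + 1/3 = 7/3
1 + 1/(7/3) = 1 + 3/7 = 10/7
1 + 1/(10/7) = 1 + 7/10 = 17/10
1 + 1/(17/10) = 1 + 10/17 = 27/17
5 + 1/(27/17) = 5 + 17/27 = 152/27
-3 + 1/(152/27) = -3 + 27/152 = -429/152

-429/152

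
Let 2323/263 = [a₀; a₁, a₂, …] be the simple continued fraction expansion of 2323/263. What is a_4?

43

2323 ÷ 263 → quotient 8, remainder 219
263 ÷ 219 → quotient 1, remainder 44
219 ÷ 44 → quotient 4, remainder 43
44 ÷ 43 → quotient 1, remainder 1
43 ÷ 1 → quotient 43, remainder 0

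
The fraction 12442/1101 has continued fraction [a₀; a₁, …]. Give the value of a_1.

3

12442 = 11·1101 + 331, so a_0 = 11
1101 = 3·331 + 108, so a_1 = 3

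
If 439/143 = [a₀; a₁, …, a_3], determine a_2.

3

439 = 3·143 + 10, so a_0 = 3
143 = 14·10 + 3, so a_1 = 14
10 = 3·3 + 1, so a_2 = 3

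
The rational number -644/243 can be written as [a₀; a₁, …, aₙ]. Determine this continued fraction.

⌊-644/243⌋ = -3, remainder 85
⌊243/85⌋ = 2, remainder 73
⌊85/73⌋ = 1, remainder 12
⌊73/12⌋ = 6, remainder 1
⌊12/1⌋ = 12, remainder 0

[-3; 2, 1, 6, 12]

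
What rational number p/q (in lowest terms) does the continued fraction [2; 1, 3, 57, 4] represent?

2531/920

Starting at the tail and folding back:
Start with 4.
57 + 1/(4/1) = 57 + 1/4 = 229/4
3 + 1/(229/4) = 3 + 4/229 = 691/229
1 + 1/(691/229) = 1 + 229/691 = 920/691
2 + 1/(920/691) = 2 + 691/920 = 2531/920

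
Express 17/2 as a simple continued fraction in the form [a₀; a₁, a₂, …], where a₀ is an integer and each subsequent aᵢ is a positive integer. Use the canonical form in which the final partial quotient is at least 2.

⌊17/2⌋ = 8, remainder 1
⌊2/1⌋ = 2, remainder 0

[8; 2]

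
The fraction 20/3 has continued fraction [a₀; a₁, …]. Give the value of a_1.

20 ÷ 3 → quotient 6, remainder 2
3 ÷ 2 → quotient 1, remainder 1

1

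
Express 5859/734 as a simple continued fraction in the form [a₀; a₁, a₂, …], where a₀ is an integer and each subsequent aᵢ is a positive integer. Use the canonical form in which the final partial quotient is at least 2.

[7; 1, 55, 2, 6]

Repeatedly divide and take the remainder:
5859 ÷ 734 → quotient 7, remainder 721
734 ÷ 721 → quotient 1, remainder 13
721 ÷ 13 → quotient 55, remainder 6
13 ÷ 6 → quotient 2, remainder 1
6 ÷ 1 → quotient 6, remainder 0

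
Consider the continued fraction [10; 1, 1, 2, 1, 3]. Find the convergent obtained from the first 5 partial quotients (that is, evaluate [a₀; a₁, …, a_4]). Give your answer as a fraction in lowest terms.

74/7

Start with 1.
2 + 1/(1/1) = 2 + 1/1 = 3/1
1 + 1/(3/1) = 1 + 1/3 = 4/3
1 + 1/(4/3) = 1 + 3/4 = 7/4
10 + 1/(7/4) = 10 + 4/7 = 74/7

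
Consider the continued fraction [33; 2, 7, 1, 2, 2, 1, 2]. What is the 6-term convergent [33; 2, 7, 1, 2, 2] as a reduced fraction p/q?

3849/115

Start with 2.
2 + 1/(2/1) = 2 + 1/2 = 5/2
1 + 1/(5/2) = 1 + 2/5 = 7/5
7 + 1/(7/5) = 7 + 5/7 = 54/7
2 + 1/(54/7) = 2 + 7/54 = 115/54
33 + 1/(115/54) = 33 + 54/115 = 3849/115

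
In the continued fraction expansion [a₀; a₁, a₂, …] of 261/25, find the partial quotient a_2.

⌊261/25⌋ = 10, remainder 11
⌊25/11⌋ = 2, remainder 3
⌊11/3⌋ = 3, remainder 2

3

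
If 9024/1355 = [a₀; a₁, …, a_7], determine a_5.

2

9024 = 6·1355 + 894, so a_0 = 6
1355 = 1·894 + 461, so a_1 = 1
894 = 1·461 + 433, so a_2 = 1
461 = 1·433 + 28, so a_3 = 1
433 = 15·28 + 13, so a_4 = 15
28 = 2·13 + 2, so a_5 = 2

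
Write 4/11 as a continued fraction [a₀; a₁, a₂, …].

Apply division with remainder until the remainder is 0:
⌊4/11⌋ = 0, remainder 4
⌊11/4⌋ = 2, remainder 3
⌊4/3⌋ = 1, remainder 1
⌊3/1⌋ = 3, remainder 0

[0; 2, 1, 3]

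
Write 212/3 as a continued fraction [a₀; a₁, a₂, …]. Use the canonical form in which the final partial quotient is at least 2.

212 = 70·3 + 2, so a_0 = 70
3 = 1·2 + 1, so a_1 = 1
2 = 2·1 + 0, so a_2 = 2

[70; 1, 2]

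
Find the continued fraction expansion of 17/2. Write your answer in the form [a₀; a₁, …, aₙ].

⌊17/2⌋ = 8, remainder 1
⌊2/1⌋ = 2, remainder 0

[8; 2]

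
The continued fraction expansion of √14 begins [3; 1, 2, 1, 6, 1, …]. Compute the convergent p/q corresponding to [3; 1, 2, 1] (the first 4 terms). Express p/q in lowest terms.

Start with 1.
2 + 1/(1/1) = 2 + 1/1 = 3/1
1 + 1/(3/1) = 1 + 1/3 = 4/3
3 + 1/(4/3) = 3 + 3/4 = 15/4

15/4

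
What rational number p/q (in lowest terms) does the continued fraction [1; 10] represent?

Start with 10.
1 + 1/(10/1) = 1 + 1/10 = 11/10

11/10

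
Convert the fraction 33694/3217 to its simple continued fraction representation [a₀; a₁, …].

[10; 2, 9, 56, 3]

Apply division with remainder until the remainder is 0:
33694 ÷ 3217 → quotient 10, remainder 1524
3217 ÷ 1524 → quotient 2, remainder 169
1524 ÷ 169 → quotient 9, remainder 3
169 ÷ 3 → quotient 56, remainder 1
3 ÷ 1 → quotient 3, remainder 0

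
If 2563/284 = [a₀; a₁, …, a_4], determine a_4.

⌊2563/284⌋ = 9, remainder 7
⌊284/7⌋ = 40, remainder 4
⌊7/4⌋ = 1, remainder 3
⌊4/3⌋ = 1, remainder 1
⌊3/1⌋ = 3, remainder 0

3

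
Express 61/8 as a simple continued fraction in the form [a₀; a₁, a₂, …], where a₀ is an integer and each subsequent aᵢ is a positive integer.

61 = 7·8 + 5, so a_0 = 7
8 = 1·5 + 3, so a_1 = 1
5 = 1·3 + 2, so a_2 = 1
3 = 1·2 + 1, so a_3 = 1
2 = 2·1 + 0, so a_4 = 2

[7; 1, 1, 1, 2]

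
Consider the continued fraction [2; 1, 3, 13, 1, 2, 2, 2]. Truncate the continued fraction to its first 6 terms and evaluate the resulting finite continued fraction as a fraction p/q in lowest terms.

460/167

Compute successive convergents:
a_0 = 2: 2/1
a_1 = 1: 3/1
a_2 = 3: 11/4
a_3 = 13: 146/53
a_4 = 1: 157/57
a_5 = 2: 460/167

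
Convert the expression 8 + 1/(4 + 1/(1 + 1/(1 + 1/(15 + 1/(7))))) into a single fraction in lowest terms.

Use the convergent recurrence hₖ = aₖ·hₖ₋₁ + hₖ₋₂ (and likewise for the denominators kₖ):
a_0 = 8: 8/1
a_1 = 4: 33/4
a_2 = 1: 41/5
a_3 = 1: 74/9
a_4 = 15: 1151/140
a_5 = 7: 8131/989

8131/989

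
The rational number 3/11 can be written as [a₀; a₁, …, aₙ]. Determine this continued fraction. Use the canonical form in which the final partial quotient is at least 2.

⌊3/11⌋ = 0, remainder 3
⌊11/3⌋ = 3, remainder 2
⌊3/2⌋ = 1, remainder 1
⌊2/1⌋ = 2, remainder 0

[0; 3, 1, 2]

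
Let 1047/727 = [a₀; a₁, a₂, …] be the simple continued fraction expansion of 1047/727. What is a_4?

2

Run the Euclidean algorithm, recording each quotient:
1047 ÷ 727 → quotient 1, remainder 320
727 ÷ 320 → quotient 2, remainder 87
320 ÷ 87 → quotient 3, remainder 59
87 ÷ 59 → quotient 1, remainder 28
59 ÷ 28 → quotient 2, remainder 3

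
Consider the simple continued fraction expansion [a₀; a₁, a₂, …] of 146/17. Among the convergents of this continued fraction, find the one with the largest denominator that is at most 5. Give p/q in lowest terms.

43/5

List convergents until the denominator exceeds the bound:
a_0 = 8: 8/1  (≤ bound)
a_1 = 1: 9/1  (≤ bound)
a_2 = 1: 17/2  (≤ bound)
a_3 = 2: 43/5  (≤ bound)
a_4 = 3: 146/17  (> 5, stop)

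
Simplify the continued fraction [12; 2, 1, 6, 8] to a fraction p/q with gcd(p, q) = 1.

2013/163

Start with 8.
6 + 1/(8/1) = 6 + 1/8 = 49/8
1 + 1/(49/8) = 1 + 8/49 = 57/49
2 + 1/(57/49) = 2 + 49/57 = 163/57
12 + 1/(163/57) = 12 + 57/163 = 2013/163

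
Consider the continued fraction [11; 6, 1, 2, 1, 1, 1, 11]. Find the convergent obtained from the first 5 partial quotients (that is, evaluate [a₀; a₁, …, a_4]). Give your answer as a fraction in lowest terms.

301/27

Start with 1.
2 + 1/(1/1) = 2 + 1/1 = 3/1
1 + 1/(3/1) = 1 + 1/3 = 4/3
6 + 1/(4/3) = 6 + 3/4 = 27/4
11 + 1/(27/4) = 11 + 4/27 = 301/27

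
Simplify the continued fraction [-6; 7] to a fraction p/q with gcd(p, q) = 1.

-41/7

a_0 = -6: -6/1
a_1 = 7: -41/7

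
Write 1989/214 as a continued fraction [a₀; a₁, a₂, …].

1989 ÷ 214 → quotient 9, remainder 63
214 ÷ 63 → quotient 3, remainder 25
63 ÷ 25 → quotient 2, remainder 13
25 ÷ 13 → quotient 1, remainder 12
13 ÷ 12 → quotient 1, remainder 1
12 ÷ 1 → quotient 12, remainder 0

[9; 3, 2, 1, 1, 12]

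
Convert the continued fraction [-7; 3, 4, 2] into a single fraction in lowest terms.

-194/29

Start with 2.
4 + 1/(2/1) = 4 + 1/2 = 9/2
3 + 1/(9/2) = 3 + 2/9 = 29/9
-7 + 1/(29/9) = -7 + 9/29 = -194/29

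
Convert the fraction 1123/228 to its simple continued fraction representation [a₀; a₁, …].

[4; 1, 12, 2, 2, 3]

⌊1123/228⌋ = 4, remainder 211
⌊228/211⌋ = 1, remainder 17
⌊211/17⌋ = 12, remainder 7
⌊17/7⌋ = 2, remainder 3
⌊7/3⌋ = 2, remainder 1
⌊3/1⌋ = 3, remainder 0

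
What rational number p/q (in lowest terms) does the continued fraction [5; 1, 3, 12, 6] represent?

Start with 6.
12 + 1/(6/1) = 12 + 1/6 = 73/6
3 + 1/(73/6) = 3 + 6/73 = 225/73
1 + 1/(225/73) = 1 + 73/225 = 298/225
5 + 1/(298/225) = 5 + 225/298 = 1715/298

1715/298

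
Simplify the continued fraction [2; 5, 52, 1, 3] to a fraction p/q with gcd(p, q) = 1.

a_0 = 2: 2/1
a_1 = 5: 11/5
a_2 = 52: 574/261
a_3 = 1: 585/266
a_4 = 3: 2329/1059

2329/1059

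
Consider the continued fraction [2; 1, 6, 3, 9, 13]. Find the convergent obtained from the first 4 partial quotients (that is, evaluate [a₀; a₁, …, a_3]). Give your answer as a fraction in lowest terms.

63/22

a_0 = 2: 2/1
a_1 = 1: 3/1
a_2 = 6: 20/7
a_3 = 3: 63/22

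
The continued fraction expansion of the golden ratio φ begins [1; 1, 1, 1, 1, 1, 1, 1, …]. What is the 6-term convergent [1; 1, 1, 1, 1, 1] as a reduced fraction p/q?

Use the convergent recurrence hₖ = aₖ·hₖ₋₁ + hₖ₋₂ (and likewise for the denominators kₖ):
a_0 = 1: 1/1
a_1 = 1: 2/1
a_2 = 1: 3/2
a_3 = 1: 5/3
a_4 = 1: 8/5
a_5 = 1: 13/8

13/8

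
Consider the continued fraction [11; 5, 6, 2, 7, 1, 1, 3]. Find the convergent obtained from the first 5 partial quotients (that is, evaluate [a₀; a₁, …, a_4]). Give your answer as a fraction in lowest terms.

Compute successive convergents:
a_0 = 11: 11/1
a_1 = 5: 56/5
a_2 = 6: 347/31
a_3 = 2: 750/67
a_4 = 7: 5597/500

5597/500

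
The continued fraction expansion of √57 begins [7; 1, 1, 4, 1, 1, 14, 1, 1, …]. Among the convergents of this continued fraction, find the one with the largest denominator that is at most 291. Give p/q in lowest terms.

a_0 = 7: 7/1  (≤ bound)
a_1 = 1: 8/1  (≤ bound)
a_2 = 1: 15/2  (≤ bound)
a_3 = 4: 68/9  (≤ bound)
a_4 = 1: 83/11  (≤ bound)
a_5 = 1: 151/20  (≤ bound)
a_6 = 14: 2197/291  (≤ bound)
a_7 = 1: 2348/311  (> 291, stop)

2197/291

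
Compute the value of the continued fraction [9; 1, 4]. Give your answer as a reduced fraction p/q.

Work from the innermost term outward:
Start with 4.
1 + 1/(4/1) = 1 + 1/4 = 5/4
9 + 1/(5/4) = 9 + 4/5 = 49/5

49/5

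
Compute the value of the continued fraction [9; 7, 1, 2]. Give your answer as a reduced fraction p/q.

210/23

Compute successive convergents:
a_0 = 9: 9/1
a_1 = 7: 64/7
a_2 = 1: 73/8
a_3 = 2: 210/23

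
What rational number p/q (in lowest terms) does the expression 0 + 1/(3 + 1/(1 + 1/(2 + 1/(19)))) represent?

58/213

Compute successive convergents:
a_0 = 0: 0/1
a_1 = 3: 1/3
a_2 = 1: 1/4
a_3 = 2: 3/11
a_4 = 19: 58/213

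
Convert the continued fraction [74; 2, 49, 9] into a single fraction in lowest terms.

66524/893

a_0 = 74: 74/1
a_1 = 2: 149/2
a_2 = 49: 7375/99
a_3 = 9: 66524/893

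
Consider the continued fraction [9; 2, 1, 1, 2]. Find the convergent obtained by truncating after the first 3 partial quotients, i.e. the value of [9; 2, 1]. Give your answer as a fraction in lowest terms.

28/3

Compute successive convergents:
a_0 = 9: 9/1
a_1 = 2: 19/2
a_2 = 1: 28/3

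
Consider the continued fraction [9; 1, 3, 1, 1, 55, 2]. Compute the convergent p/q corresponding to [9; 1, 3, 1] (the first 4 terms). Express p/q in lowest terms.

a_0 = 9: 9/1
a_1 = 1: 10/1
a_2 = 3: 39/4
a_3 = 1: 49/5

49/5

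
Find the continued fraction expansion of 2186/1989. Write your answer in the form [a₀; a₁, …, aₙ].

2186 = 1·1989 + 197, so a_0 = 1
1989 = 10·197 + 19, so a_1 = 10
197 = 10·19 + 7, so a_2 = 10
19 = 2·7 + 5, so a_3 = 2
7 = 1·5 + 2, so a_4 = 1
5 = 2·2 + 1, so a_5 = 2
2 = 2·1 + 0, so a_6 = 2

[1; 10, 10, 2, 1, 2, 2]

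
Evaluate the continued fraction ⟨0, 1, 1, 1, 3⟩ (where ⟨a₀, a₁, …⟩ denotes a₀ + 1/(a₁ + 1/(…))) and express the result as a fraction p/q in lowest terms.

7/11

Start with 3.
1 + 1/(3/1) = 1 + 1/3 = 4/3
1 + 1/(4/3) = 1 + 3/4 = 7/4
1 + 1/(7/4) = 1 + 4/7 = 11/7
0 + 1/(11/7) = 0 + 7/11 = 7/11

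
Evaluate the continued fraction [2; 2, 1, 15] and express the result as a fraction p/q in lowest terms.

110/47

Use the convergent recurrence hₖ = aₖ·hₖ₋₁ + hₖ₋₂ (and likewise for the denominators kₖ):
a_0 = 2: 2/1
a_1 = 2: 5/2
a_2 = 1: 7/3
a_3 = 15: 110/47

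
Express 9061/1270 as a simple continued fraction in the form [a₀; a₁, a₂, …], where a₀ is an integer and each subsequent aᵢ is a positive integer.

Repeatedly divide and take the remainder:
⌊9061/1270⌋ = 7, remainder 171
⌊1270/171⌋ = 7, remainder 73
⌊171/73⌋ = 2, remainder 25
⌊73/25⌋ = 2, remainder 23
⌊25/23⌋ = 1, remainder 2
⌊23/2⌋ = 11, remainder 1
⌊2/1⌋ = 2, remainder 0

[7; 7, 2, 2, 1, 11, 2]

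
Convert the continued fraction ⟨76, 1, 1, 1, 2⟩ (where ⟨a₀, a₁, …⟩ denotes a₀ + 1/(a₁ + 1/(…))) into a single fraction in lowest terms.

Compute successive convergents:
a_0 = 76: 76/1
a_1 = 1: 77/1
a_2 = 1: 153/2
a_3 = 1: 230/3
a_4 = 2: 613/8

613/8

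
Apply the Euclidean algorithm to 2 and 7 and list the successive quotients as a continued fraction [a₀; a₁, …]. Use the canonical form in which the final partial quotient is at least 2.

Run the Euclidean algorithm, recording each quotient:
⌊2/7⌋ = 0, remainder 2
⌊7/2⌋ = 3, remainder 1
⌊2/1⌋ = 2, remainder 0

[0; 3, 2]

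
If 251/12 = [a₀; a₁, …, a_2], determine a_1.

Run the Euclidean algorithm, recording each quotient:
⌊251/12⌋ = 20, remainder 11
⌊12/11⌋ = 1, remainder 1

1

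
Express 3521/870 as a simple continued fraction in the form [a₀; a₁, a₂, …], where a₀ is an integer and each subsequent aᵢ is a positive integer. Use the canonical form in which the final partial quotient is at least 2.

⌊3521/870⌋ = 4, remainder 41
⌊870/41⌋ = 21, remainder 9
⌊41/9⌋ = 4, remainder 5
⌊9/5⌋ = 1, remainder 4
⌊5/4⌋ = 1, remainder 1
⌊4/1⌋ = 4, remainder 0

[4; 21, 4, 1, 1, 4]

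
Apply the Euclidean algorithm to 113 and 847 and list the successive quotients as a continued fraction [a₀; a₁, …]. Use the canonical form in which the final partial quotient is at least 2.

[0; 7, 2, 56]

⌊113/847⌋ = 0, remainder 113
⌊847/113⌋ = 7, remainder 56
⌊113/56⌋ = 2, remainder 1
⌊56/1⌋ = 56, remainder 0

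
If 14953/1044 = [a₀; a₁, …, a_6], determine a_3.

Repeatedly divide and take the remainder:
⌊14953/1044⌋ = 14, remainder 337
⌊1044/337⌋ = 3, remainder 33
⌊337/33⌋ = 10, remainder 7
⌊33/7⌋ = 4, remainder 5

4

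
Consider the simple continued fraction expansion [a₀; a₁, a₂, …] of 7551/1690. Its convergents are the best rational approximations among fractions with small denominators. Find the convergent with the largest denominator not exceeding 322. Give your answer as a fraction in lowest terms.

a_0 = 4: 4/1  (≤ bound)
a_1 = 2: 9/2  (≤ bound)
a_2 = 7: 67/15  (≤ bound)
a_3 = 3: 210/47  (≤ bound)
a_4 = 11: 2377/532  (> 322, stop)

210/47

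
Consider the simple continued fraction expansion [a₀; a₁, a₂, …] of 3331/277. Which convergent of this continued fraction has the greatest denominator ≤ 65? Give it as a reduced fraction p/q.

a_0 = 12: 12/1  (≤ bound)
a_1 = 39: 469/39  (≤ bound)
a_2 = 1: 481/40  (≤ bound)
a_3 = 1: 950/79  (> 65, stop)

481/40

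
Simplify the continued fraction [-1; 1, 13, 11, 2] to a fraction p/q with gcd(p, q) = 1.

-23/324

Build up convergents one term at a time:
a_0 = -1: -1/1
a_1 = 1: 0/1
a_2 = 13: -1/14
a_3 = 11: -11/155
a_4 = 2: -23/324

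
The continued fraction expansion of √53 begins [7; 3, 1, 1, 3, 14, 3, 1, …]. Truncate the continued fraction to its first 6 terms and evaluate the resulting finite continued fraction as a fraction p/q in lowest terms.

2599/357

a_0 = 7: 7/1
a_1 = 3: 22/3
a_2 = 1: 29/4
a_3 = 1: 51/7
a_4 = 3: 182/25
a_5 = 14: 2599/357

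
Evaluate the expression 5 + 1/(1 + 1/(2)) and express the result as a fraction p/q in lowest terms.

17/3

a_0 = 5: 5/1
a_1 = 1: 6/1
a_2 = 2: 17/3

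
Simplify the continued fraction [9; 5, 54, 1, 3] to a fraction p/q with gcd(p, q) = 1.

10110/1099

a_0 = 9: 9/1
a_1 = 5: 46/5
a_2 = 54: 2493/271
a_3 = 1: 2539/276
a_4 = 3: 10110/1099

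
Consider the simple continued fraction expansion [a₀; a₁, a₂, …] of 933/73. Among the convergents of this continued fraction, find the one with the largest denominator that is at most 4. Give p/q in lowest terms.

a_0 = 12: 12/1  (≤ bound)
a_1 = 1: 13/1  (≤ bound)
a_2 = 3: 51/4  (≤ bound)
a_3 = 1: 64/5  (> 4, stop)

51/4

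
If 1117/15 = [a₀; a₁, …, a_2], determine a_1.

Repeatedly divide and take the remainder:
⌊1117/15⌋ = 74, remainder 7
⌊15/7⌋ = 2, remainder 1

2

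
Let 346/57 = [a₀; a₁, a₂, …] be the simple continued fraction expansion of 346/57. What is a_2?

⌊346/57⌋ = 6, remainder 4
⌊57/4⌋ = 14, remainder 1
⌊4/1⌋ = 4, remainder 0

4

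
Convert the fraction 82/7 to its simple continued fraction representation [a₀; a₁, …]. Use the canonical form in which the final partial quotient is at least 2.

[11; 1, 2, 2]

⌊82/7⌋ = 11, remainder 5
⌊7/5⌋ = 1, remainder 2
⌊5/2⌋ = 2, remainder 1
⌊2/1⌋ = 2, remainder 0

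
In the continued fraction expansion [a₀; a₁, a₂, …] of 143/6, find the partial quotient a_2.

5

143 = 23·6 + 5, so a_0 = 23
6 = 1·5 + 1, so a_1 = 1
5 = 5·1 + 0, so a_2 = 5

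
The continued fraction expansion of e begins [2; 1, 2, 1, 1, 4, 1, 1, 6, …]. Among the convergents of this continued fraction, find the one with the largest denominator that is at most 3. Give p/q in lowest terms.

8/3

a_0 = 2: 2/1  (≤ bound)
a_1 = 1: 3/1  (≤ bound)
a_2 = 2: 8/3  (≤ bound)
a_3 = 1: 11/4  (> 3, stop)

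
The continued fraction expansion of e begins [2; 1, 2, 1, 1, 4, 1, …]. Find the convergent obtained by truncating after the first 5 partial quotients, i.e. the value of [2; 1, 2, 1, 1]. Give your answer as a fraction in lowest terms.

19/7

Starting at the tail and folding back:
Start with 1.
1 + 1/(1/1) = 1 + 1/1 = 2/1
2 + 1/(2/1) = 2 + 1/2 = 5/2
1 + 1/(5/2) = 1 + 2/5 = 7/5
2 + 1/(7/5) = 2 + 5/7 = 19/7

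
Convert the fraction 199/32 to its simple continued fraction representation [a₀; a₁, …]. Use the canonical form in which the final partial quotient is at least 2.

[6; 4, 1, 1, 3]

199 ÷ 32 → quotient 6, remainder 7
32 ÷ 7 → quotient 4, remainder 4
7 ÷ 4 → quotient 1, remainder 3
4 ÷ 3 → quotient 1, remainder 1
3 ÷ 1 → quotient 3, remainder 0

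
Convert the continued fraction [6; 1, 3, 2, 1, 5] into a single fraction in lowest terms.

501/74

Start with 5.
1 + 1/(5/1) = 1 + 1/5 = 6/5
2 + 1/(6/5) = 2 + 5/6 = 17/6
3 + 1/(17/6) = 3 + 6/17 = 57/17
1 + 1/(57/17) = 1 + 17/57 = 74/57
6 + 1/(74/57) = 6 + 57/74 = 501/74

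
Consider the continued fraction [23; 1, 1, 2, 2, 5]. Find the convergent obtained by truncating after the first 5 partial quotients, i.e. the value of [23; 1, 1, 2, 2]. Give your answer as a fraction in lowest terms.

Start with 2.
2 + 1/(2/1) = 2 + 1/2 = 5/2
1 + 1/(5/2) = 1 + 2/5 = 7/5
1 + 1/(7/5) = 1 + 5/7 = 12/7
23 + 1/(12/7) = 23 + 7/12 = 283/12

283/12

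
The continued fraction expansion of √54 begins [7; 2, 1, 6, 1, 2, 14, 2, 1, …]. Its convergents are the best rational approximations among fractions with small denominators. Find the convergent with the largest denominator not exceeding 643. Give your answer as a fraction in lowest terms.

a_0 = 7: 7/1  (≤ bound)
a_1 = 2: 15/2  (≤ bound)
a_2 = 1: 22/3  (≤ bound)
a_3 = 6: 147/20  (≤ bound)
a_4 = 1: 169/23  (≤ bound)
a_5 = 2: 485/66  (≤ bound)
a_6 = 14: 6959/947  (> 643, stop)

485/66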